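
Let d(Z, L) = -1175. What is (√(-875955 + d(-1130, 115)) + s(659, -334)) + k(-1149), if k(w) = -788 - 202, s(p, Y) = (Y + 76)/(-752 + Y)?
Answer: -179147/181 + I*√877130 ≈ -989.76 + 936.55*I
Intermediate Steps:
s(p, Y) = (76 + Y)/(-752 + Y)
k(w) = -990
(√(-875955 + d(-1130, 115)) + s(659, -334)) + k(-1149) = (√(-875955 - 1175) + (76 - 334)/(-752 - 334)) - 990 = (√(-877130) - 258/(-1086)) - 990 = (I*√877130 - 1/1086*(-258)) - 990 = (I*√877130 + 43/181) - 990 = (43/181 + I*√877130) - 990 = -179147/181 + I*√877130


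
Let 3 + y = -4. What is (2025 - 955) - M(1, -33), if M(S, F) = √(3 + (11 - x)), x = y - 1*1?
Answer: 1070 - √22 ≈ 1065.3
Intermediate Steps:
y = -7 (y = -3 - 4 = -7)
x = -8 (x = -7 - 1*1 = -7 - 1 = -8)
M(S, F) = √22 (M(S, F) = √(3 + (11 - 1*(-8))) = √(3 + (11 + 8)) = √(3 + 19) = √22)
(2025 - 955) - M(1, -33) = (2025 - 955) - √22 = 1070 - √22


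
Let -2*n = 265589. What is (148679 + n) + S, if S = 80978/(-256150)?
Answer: 4068733697/256150 ≈ 15884.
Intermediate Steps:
n = -265589/2 (n = -1/2*265589 = -265589/2 ≈ -1.3279e+5)
S = -40489/128075 (S = 80978*(-1/256150) = -40489/128075 ≈ -0.31613)
(148679 + n) + S = (148679 - 265589/2) - 40489/128075 = 31769/2 - 40489/128075 = 4068733697/256150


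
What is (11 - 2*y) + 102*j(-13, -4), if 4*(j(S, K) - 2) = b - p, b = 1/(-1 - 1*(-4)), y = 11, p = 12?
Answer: -209/2 ≈ -104.50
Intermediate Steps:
b = ⅓ (b = 1/(-1 + 4) = 1/3 = ⅓ ≈ 0.33333)
j(S, K) = -11/12 (j(S, K) = 2 + (⅓ - 1*12)/4 = 2 + (⅓ - 12)/4 = 2 + (¼)*(-35/3) = 2 - 35/12 = -11/12)
(11 - 2*y) + 102*j(-13, -4) = (11 - 2*11) + 102*(-11/12) = (11 - 22) - 187/2 = -11 - 187/2 = -209/2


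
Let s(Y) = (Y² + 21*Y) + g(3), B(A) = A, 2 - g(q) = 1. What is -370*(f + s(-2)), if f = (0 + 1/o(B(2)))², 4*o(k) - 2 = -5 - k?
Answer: 67266/5 ≈ 13453.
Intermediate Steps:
g(q) = 1 (g(q) = 2 - 1*1 = 2 - 1 = 1)
o(k) = -¾ - k/4 (o(k) = ½ + (-5 - k)/4 = ½ + (-5/4 - k/4) = -¾ - k/4)
s(Y) = 1 + Y² + 21*Y (s(Y) = (Y² + 21*Y) + 1 = 1 + Y² + 21*Y)
f = 16/25 (f = (0 + 1/(-¾ - ¼*2))² = (0 + 1/(-¾ - ½))² = (0 + 1/(-5/4))² = (0 - ⅘)² = (-⅘)² = 16/25 ≈ 0.64000)
-370*(f + s(-2)) = -370*(16/25 + (1 + (-2)² + 21*(-2))) = -370*(16/25 + (1 + 4 - 42)) = -370*(16/25 - 37) = -370*(-909/25) = 67266/5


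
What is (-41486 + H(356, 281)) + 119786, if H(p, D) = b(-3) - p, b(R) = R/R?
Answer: 77945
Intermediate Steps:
b(R) = 1
H(p, D) = 1 - p
(-41486 + H(356, 281)) + 119786 = (-41486 + (1 - 1*356)) + 119786 = (-41486 + (1 - 356)) + 119786 = (-41486 - 355) + 119786 = -41841 + 119786 = 77945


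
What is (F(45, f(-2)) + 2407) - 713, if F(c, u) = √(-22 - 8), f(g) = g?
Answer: 1694 + I*√30 ≈ 1694.0 + 5.4772*I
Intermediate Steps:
F(c, u) = I*√30 (F(c, u) = √(-30) = I*√30)
(F(45, f(-2)) + 2407) - 713 = (I*√30 + 2407) - 713 = (2407 + I*√30) - 713 = 1694 + I*√30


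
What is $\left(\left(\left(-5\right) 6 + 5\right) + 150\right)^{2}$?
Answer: $15625$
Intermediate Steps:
$\left(\left(\left(-5\right) 6 + 5\right) + 150\right)^{2} = \left(\left(-30 + 5\right) + 150\right)^{2} = \left(-25 + 150\right)^{2} = 125^{2} = 15625$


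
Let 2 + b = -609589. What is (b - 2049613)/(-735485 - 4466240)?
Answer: 2659204/5201725 ≈ 0.51122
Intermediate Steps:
b = -609591 (b = -2 - 609589 = -609591)
(b - 2049613)/(-735485 - 4466240) = (-609591 - 2049613)/(-735485 - 4466240) = -2659204/(-5201725) = -2659204*(-1/5201725) = 2659204/5201725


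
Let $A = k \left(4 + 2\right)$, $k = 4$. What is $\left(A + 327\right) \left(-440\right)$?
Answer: $-154440$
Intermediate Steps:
$A = 24$ ($A = 4 \left(4 + 2\right) = 4 \cdot 6 = 24$)
$\left(A + 327\right) \left(-440\right) = \left(24 + 327\right) \left(-440\right) = 351 \left(-440\right) = -154440$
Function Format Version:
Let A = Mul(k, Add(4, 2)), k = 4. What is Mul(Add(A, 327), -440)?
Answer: -154440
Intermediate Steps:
A = 24 (A = Mul(4, Add(4, 2)) = Mul(4, 6) = 24)
Mul(Add(A, 327), -440) = Mul(Add(24, 327), -440) = Mul(351, -440) = -154440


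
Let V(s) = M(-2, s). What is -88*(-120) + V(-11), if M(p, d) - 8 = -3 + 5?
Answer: 10570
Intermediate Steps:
M(p, d) = 10 (M(p, d) = 8 + (-3 + 5) = 8 + 2 = 10)
V(s) = 10
-88*(-120) + V(-11) = -88*(-120) + 10 = 10560 + 10 = 10570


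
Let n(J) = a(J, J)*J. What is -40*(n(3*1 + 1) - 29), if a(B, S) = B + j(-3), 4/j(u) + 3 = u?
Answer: 1880/3 ≈ 626.67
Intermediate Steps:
j(u) = 4/(-3 + u)
a(B, S) = -2/3 + B (a(B, S) = B + 4/(-3 - 3) = B + 4/(-6) = B + 4*(-1/6) = B - 2/3 = -2/3 + B)
n(J) = J*(-2/3 + J) (n(J) = (-2/3 + J)*J = J*(-2/3 + J))
-40*(n(3*1 + 1) - 29) = -40*((3*1 + 1)*(-2 + 3*(3*1 + 1))/3 - 29) = -40*((3 + 1)*(-2 + 3*(3 + 1))/3 - 29) = -40*((1/3)*4*(-2 + 3*4) - 29) = -40*((1/3)*4*(-2 + 12) - 29) = -40*((1/3)*4*10 - 29) = -40*(40/3 - 29) = -40*(-47/3) = 1880/3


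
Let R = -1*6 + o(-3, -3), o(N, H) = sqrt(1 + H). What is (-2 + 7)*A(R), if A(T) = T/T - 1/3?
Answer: 10/3 ≈ 3.3333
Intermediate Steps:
R = -6 + I*sqrt(2) (R = -1*6 + sqrt(1 - 3) = -6 + sqrt(-2) = -6 + I*sqrt(2) ≈ -6.0 + 1.4142*I)
A(T) = 2/3 (A(T) = 1 - 1*1/3 = 1 - 1/3 = 2/3)
(-2 + 7)*A(R) = (-2 + 7)*(2/3) = 5*(2/3) = 10/3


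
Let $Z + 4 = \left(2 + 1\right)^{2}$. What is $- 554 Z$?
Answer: $-2770$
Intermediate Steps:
$Z = 5$ ($Z = -4 + \left(2 + 1\right)^{2} = -4 + 3^{2} = -4 + 9 = 5$)
$- 554 Z = \left(-554\right) 5 = -2770$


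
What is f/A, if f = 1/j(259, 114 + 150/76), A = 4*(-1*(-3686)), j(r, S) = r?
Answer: 1/3818696 ≈ 2.6187e-7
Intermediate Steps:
A = 14744 (A = 4*3686 = 14744)
f = 1/259 ≈ 0.0038610
f/A = (1/259)/14744 = (1/259)*(1/14744) = 1/3818696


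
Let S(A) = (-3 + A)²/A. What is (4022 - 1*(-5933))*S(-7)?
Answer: -995500/7 ≈ -1.4221e+5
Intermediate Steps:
S(A) = (-3 + A)²/A
(4022 - 1*(-5933))*S(-7) = (4022 - 1*(-5933))*((-3 - 7)²/(-7)) = (4022 + 5933)*(-⅐*(-10)²) = 9955*(-⅐*100) = 9955*(-100/7) = -995500/7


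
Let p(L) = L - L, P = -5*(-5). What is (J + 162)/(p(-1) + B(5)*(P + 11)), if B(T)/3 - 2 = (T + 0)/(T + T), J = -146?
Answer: 8/135 ≈ 0.059259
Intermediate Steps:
P = 25
p(L) = 0
B(T) = 15/2 (B(T) = 6 + 3*((T + 0)/(T + T)) = 6 + 3*(T/((2*T))) = 6 + 3*(T*(1/(2*T))) = 6 + 3*(½) = 6 + 3/2 = 15/2)
(J + 162)/(p(-1) + B(5)*(P + 11)) = (-146 + 162)/(0 + 15*(25 + 11)/2) = 16/(0 + (15/2)*36) = 16/(0 + 270) = 16/270 = 16*(1/270) = 8/135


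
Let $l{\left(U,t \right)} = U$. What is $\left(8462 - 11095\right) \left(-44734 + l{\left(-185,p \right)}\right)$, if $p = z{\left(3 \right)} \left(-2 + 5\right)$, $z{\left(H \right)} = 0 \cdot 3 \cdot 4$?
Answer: $118271727$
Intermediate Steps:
$z{\left(H \right)} = 0$ ($z{\left(H \right)} = 0 \cdot 4 = 0$)
$p = 0$ ($p = 0 \left(-2 + 5\right) = 0 \cdot 3 = 0$)
$\left(8462 - 11095\right) \left(-44734 + l{\left(-185,p \right)}\right) = \left(8462 - 11095\right) \left(-44734 - 185\right) = \left(-2633\right) \left(-44919\right) = 118271727$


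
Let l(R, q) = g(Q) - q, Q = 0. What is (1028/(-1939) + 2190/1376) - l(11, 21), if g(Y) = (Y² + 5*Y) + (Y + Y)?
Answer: 29430613/1334032 ≈ 22.061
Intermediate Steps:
g(Y) = Y² + 7*Y (g(Y) = (Y² + 5*Y) + 2*Y = Y² + 7*Y)
l(R, q) = -q (l(R, q) = 0*(7 + 0) - q = 0*7 - q = 0 - q = -q)
(1028/(-1939) + 2190/1376) - l(11, 21) = (1028/(-1939) + 2190/1376) - (-1)*21 = (1028*(-1/1939) + 2190*(1/1376)) - 1*(-21) = (-1028/1939 + 1095/688) + 21 = 1415941/1334032 + 21 = 29430613/1334032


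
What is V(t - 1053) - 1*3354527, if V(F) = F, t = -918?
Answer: -3356498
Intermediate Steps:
V(t - 1053) - 1*3354527 = (-918 - 1053) - 1*3354527 = -1971 - 3354527 = -3356498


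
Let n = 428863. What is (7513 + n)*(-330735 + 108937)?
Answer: -96787324048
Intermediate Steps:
(7513 + n)*(-330735 + 108937) = (7513 + 428863)*(-330735 + 108937) = 436376*(-221798) = -96787324048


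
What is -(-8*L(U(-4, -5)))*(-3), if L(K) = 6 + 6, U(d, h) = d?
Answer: -288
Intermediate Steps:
L(K) = 12
-(-8*L(U(-4, -5)))*(-3) = -(-8*12)*(-3) = -(-96)*(-3) = -1*288 = -288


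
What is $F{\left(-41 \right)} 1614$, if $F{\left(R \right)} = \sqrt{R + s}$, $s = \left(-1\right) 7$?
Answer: $6456 i \sqrt{3} \approx 11182.0 i$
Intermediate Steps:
$s = -7$
$F{\left(R \right)} = \sqrt{-7 + R}$ ($F{\left(R \right)} = \sqrt{R - 7} = \sqrt{-7 + R}$)
$F{\left(-41 \right)} 1614 = \sqrt{-7 - 41} \cdot 1614 = \sqrt{-48} \cdot 1614 = 4 i \sqrt{3} \cdot 1614 = 6456 i \sqrt{3}$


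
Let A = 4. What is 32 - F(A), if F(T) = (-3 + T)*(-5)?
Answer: 37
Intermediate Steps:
F(T) = 15 - 5*T
32 - F(A) = 32 - (15 - 5*4) = 32 - (15 - 20) = 32 - 1*(-5) = 32 + 5 = 37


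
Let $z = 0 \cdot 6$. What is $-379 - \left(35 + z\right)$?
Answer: $-414$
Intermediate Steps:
$z = 0$
$-379 - \left(35 + z\right) = -379 - 35 = -414$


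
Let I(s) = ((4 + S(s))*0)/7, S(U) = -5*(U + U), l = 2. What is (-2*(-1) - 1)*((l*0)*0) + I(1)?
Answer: 0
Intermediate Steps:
S(U) = -10*U
I(s) = 0 (I(s) = ((4 - 10*s)*0)/7 = 0*(1/7) = 0)
(-2*(-1) - 1)*((l*0)*0) + I(1) = (-2*(-1) - 1)*((2*0)*0) + 0 = (2 - 1)*(0*0) + 0 = 1*0 + 0 = 0 + 0 = 0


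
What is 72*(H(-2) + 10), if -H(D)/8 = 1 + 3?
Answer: -1584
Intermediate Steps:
H(D) = -32 (H(D) = -8*(1 + 3) = -8*4 = -32)
72*(H(-2) + 10) = 72*(-32 + 10) = 72*(-22) = -1584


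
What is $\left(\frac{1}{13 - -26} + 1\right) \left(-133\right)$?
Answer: $- \frac{5320}{39} \approx -136.41$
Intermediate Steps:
$\left(\frac{1}{13 - -26} + 1\right) \left(-133\right) = \left(\frac{1}{13 + 26} + 1\right) \left(-133\right) = \left(\frac{1}{39} + 1\right) \left(-133\right) = \frac{40}{39} \left(-133\right) = - \frac{5320}{39}$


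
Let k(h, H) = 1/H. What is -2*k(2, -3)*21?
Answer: 14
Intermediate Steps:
-2*k(2, -3)*21 = -2/(-3)*21 = -2*(-⅓)*21 = (⅔)*21 = 14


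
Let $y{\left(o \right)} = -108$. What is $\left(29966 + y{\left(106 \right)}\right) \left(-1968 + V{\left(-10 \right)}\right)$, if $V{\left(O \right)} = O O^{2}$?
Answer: $-88618544$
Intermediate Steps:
$V{\left(O \right)} = O^{3}$
$\left(29966 + y{\left(106 \right)}\right) \left(-1968 + V{\left(-10 \right)}\right) = \left(29966 - 108\right) \left(-1968 + \left(-10\right)^{3}\right) = 29858 \left(-1968 - 1000\right) = 29858 \left(-2968\right) = -88618544$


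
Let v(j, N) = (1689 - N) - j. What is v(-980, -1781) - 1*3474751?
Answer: -3470301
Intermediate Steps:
v(j, N) = 1689 - N - j
v(-980, -1781) - 1*3474751 = (1689 - 1*(-1781) - 1*(-980)) - 1*3474751 = (1689 + 1781 + 980) - 3474751 = 4450 - 3474751 = -3470301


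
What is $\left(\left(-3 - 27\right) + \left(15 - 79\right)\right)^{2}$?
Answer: $8836$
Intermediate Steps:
$\left(\left(-3 - 27\right) + \left(15 - 79\right)\right)^{2} = \left(-30 - 64\right)^{2} = \left(-94\right)^{2} = 8836$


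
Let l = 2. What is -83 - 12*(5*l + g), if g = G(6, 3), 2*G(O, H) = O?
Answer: -239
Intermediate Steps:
G(O, H) = O/2
g = 3 (g = (1/2)*6 = 3)
-83 - 12*(5*l + g) = -83 - 12*(5*2 + 3) = -83 - 12*(10 + 3) = -83 - 12*13 = -83 - 156 = -239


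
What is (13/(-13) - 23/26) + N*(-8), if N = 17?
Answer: -3585/26 ≈ -137.88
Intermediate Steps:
(13/(-13) - 23/26) + N*(-8) = (13/(-13) - 23/26) + 17*(-8) = (13*(-1/13) - 23*1/26) - 136 = (-1 - 23/26) - 136 = -49/26 - 136 = -3585/26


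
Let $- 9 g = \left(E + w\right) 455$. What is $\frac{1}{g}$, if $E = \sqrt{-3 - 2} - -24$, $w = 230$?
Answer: $- \frac{254}{3261895} + \frac{i \sqrt{5}}{3261895} \approx -7.7869 \cdot 10^{-5} + 6.8551 \cdot 10^{-7} i$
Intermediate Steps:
$E = 24 + i \sqrt{5}$ ($E = \sqrt{-5} + 24 = i \sqrt{5} + 24 = 24 + i \sqrt{5} \approx 24.0 + 2.2361 i$)
$g = - \frac{115570}{9} - \frac{455 i \sqrt{5}}{9}$ ($g = - \frac{\left(\left(24 + i \sqrt{5}\right) + 230\right) 455}{9} = - \frac{\left(254 + i \sqrt{5}\right) 455}{9} = - \frac{115570 + 455 i \sqrt{5}}{9} = - \frac{115570}{9} - \frac{455 i \sqrt{5}}{9} \approx -12841.0 - 113.05 i$)
$\frac{1}{g} = \frac{1}{- \frac{115570}{9} - \frac{455 i \sqrt{5}}{9}}$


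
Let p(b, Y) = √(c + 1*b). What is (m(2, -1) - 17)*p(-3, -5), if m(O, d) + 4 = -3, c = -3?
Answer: -24*I*√6 ≈ -58.788*I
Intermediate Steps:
p(b, Y) = √(-3 + b) (p(b, Y) = √(-3 + 1*b) = √(-3 + b))
m(O, d) = -7 (m(O, d) = -4 - 3 = -7)
(m(2, -1) - 17)*p(-3, -5) = (-7 - 17)*√(-3 - 3) = -24*I*√6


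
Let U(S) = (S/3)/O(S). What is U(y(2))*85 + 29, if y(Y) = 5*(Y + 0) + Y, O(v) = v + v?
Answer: 259/6 ≈ 43.167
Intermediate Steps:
O(v) = 2*v
y(Y) = 6*Y (y(Y) = 5*Y + Y = 6*Y)
U(S) = 1/6 (U(S) = (S/3)/((2*S)) = (S*(1/3))*(1/(2*S)) = (S/3)*(1/(2*S)) = 1/6)
U(y(2))*85 + 29 = (1/6)*85 + 29 = 85/6 + 29 = 259/6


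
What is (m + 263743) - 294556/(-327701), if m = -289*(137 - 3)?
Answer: 73738590473/327701 ≈ 2.2502e+5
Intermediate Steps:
m = -38726 (m = -289*134 = -38726)
(m + 263743) - 294556/(-327701) = (-38726 + 263743) - 294556/(-327701) = 225017 - 294556*(-1/327701) = 225017 + 294556/327701 = 73738590473/327701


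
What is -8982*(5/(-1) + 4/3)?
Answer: 32934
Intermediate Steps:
-8982*(5/(-1) + 4/3) = -8982*(5*(-1) + 4*(1/3)) = -8982*(-5 + 4/3) = -8982*(-11/3) = 32934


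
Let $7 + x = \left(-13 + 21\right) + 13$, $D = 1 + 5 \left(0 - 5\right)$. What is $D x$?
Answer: $-336$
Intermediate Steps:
$D = -24$ ($D = 1 + 5 \left(0 - 5\right) = 1 + 5 \left(-5\right) = 1 - 25 = -24$)
$x = 14$ ($x = -7 + \left(\left(-13 + 21\right) + 13\right) = -7 + \left(8 + 13\right) = -7 + 21 = 14$)
$D x = \left(-24\right) 14 = -336$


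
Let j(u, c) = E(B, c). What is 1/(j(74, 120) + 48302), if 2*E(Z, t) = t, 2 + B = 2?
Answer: 1/48362 ≈ 2.0677e-5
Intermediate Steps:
B = 0 (B = -2 + 2 = 0)
E(Z, t) = t/2
j(u, c) = c/2
1/(j(74, 120) + 48302) = 1/((½)*120 + 48302) = 1/(60 + 48302) = 1/48362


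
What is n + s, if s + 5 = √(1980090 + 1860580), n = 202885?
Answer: 202880 + √3840670 ≈ 2.0484e+5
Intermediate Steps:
s = -5 + √3840670 (s = -5 + √(1980090 + 1860580) = -5 + √3840670 ≈ 1954.8)
n + s = 202885 + (-5 + √3840670) = 202880 + √3840670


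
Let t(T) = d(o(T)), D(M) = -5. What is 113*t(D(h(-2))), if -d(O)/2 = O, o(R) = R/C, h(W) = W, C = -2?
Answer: -565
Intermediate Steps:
o(R) = -R/2 (o(R) = R/(-2) = R*(-½) = -R/2)
d(O) = -2*O
t(T) = T (t(T) = -(-1)*T = T)
113*t(D(h(-2))) = 113*(-5) = -565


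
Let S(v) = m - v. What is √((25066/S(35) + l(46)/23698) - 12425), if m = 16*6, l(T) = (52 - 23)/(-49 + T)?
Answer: I*√781840804002090/255102 ≈ 109.61*I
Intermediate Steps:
l(T) = 29/(-49 + T)
m = 96
S(v) = 96 - v
√((25066/S(35) + l(46)/23698) - 12425) = √((25066/(96 - 1*35) + (29/(-49 + 46))/23698) - 12425) = √((25066/(96 - 35) + (29/(-3))*(1/23698)) - 12425) = √((25066/61 + (29*(-⅓))*(1/23698)) - 12425) = √((25066*(1/61) - 29/3*1/23698) - 12425) = √((25066/61 - 29/71094) - 12425) = √(1782040435/4336734 - 12425) = √(-52101879515/4336734) = I*√781840804002090/255102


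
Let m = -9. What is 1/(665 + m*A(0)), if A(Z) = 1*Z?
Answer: 1/665 ≈ 0.0015038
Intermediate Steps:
A(Z) = Z
1/(665 + m*A(0)) = 1/(665 - 9*0) = 1/(665 + 0) = 1/665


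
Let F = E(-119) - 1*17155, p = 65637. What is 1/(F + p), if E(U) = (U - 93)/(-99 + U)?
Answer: 109/5284644 ≈ 2.0626e-5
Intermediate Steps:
E(U) = (-93 + U)/(-99 + U)
F = -1869789/109 (F = (-93 - 119)/(-99 - 119) - 1*17155 = -212/(-218) - 17155 = -1/218*(-212) - 17155 = 106/109 - 17155 = -1869789/109 ≈ -17154.)
1/(F + p) = 1/(-1869789/109 + 65637) = 1/(5284644/109) = 109/5284644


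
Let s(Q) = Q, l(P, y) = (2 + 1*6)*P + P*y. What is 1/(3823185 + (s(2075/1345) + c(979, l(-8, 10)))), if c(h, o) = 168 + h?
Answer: 269/1028745723 ≈ 2.6148e-7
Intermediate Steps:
l(P, y) = 8*P + P*y (l(P, y) = (2 + 6)*P + P*y = 8*P + P*y)
1/(3823185 + (s(2075/1345) + c(979, l(-8, 10)))) = 1/(3823185 + (2075/1345 + (168 + 979))) = 1/(3823185 + (2075*(1/1345) + 1147)) = 1/(3823185 + (415/269 + 1147)) = 1/(3823185 + 308958/269) = 1/(1028745723/269) = 269/1028745723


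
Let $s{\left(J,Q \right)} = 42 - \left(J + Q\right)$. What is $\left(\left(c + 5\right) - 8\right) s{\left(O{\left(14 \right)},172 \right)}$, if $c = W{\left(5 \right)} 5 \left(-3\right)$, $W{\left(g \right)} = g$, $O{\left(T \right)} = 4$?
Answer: $10452$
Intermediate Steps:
$s{\left(J,Q \right)} = 42 - J - Q$ ($s{\left(J,Q \right)} = 42 - \left(J + Q\right) = 42 - J - Q$)
$c = -75$ ($c = 5 \cdot 5 \left(-3\right) = 25 \left(-3\right) = -75$)
$\left(\left(c + 5\right) - 8\right) s{\left(O{\left(14 \right)},172 \right)} = \left(\left(-75 + 5\right) - 8\right) \left(42 - 4 - 172\right) = \left(-70 - 8\right) \left(42 - 4 - 172\right) = \left(-78\right) \left(-134\right) = 10452$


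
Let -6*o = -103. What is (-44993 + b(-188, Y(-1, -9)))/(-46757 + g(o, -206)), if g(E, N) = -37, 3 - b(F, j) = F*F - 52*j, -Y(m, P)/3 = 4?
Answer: 13493/7799 ≈ 1.7301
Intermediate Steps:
Y(m, P) = -12 (Y(m, P) = -3*4 = -12)
o = 103/6 (o = -⅙*(-103) = 103/6 ≈ 17.167)
b(F, j) = 3 - F² + 52*j (b(F, j) = 3 - (F*F - 52*j) = 3 - (F² - 52*j) = 3 + (-F² + 52*j) = 3 - F² + 52*j)
(-44993 + b(-188, Y(-1, -9)))/(-46757 + g(o, -206)) = (-44993 + (3 - 1*(-188)² + 52*(-12)))/(-46757 - 37) = (-44993 + (3 - 1*35344 - 624))/(-46794) = (-44993 + (3 - 35344 - 624))*(-1/46794) = (-44993 - 35965)*(-1/46794) = -80958*(-1/46794) = 13493/7799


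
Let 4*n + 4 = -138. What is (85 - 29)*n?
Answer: -1988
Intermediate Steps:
n = -71/2 (n = -1 + (1/4)*(-138) = -1 - 69/2 = -71/2 ≈ -35.500)
(85 - 29)*n = (85 - 29)*(-71/2) = 56*(-71/2) = -1988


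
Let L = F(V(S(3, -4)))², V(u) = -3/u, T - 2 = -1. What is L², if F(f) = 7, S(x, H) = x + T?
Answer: 2401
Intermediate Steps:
T = 1 (T = 2 - 1 = 1)
S(x, H) = 1 + x (S(x, H) = x + 1 = 1 + x)
L = 49 (L = 7² = 49)
L² = 49² = 2401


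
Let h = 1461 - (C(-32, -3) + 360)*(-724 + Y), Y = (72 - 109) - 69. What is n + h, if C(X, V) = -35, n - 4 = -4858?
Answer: 266357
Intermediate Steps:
n = -4854 (n = 4 - 4858 = -4854)
Y = -106 (Y = -37 - 69 = -106)
h = 271211 (h = 1461 - (-35 + 360)*(-724 - 106) = 1461 - 325*(-830) = 1461 - 1*(-269750) = 1461 + 269750 = 271211)
n + h = -4854 + 271211 = 266357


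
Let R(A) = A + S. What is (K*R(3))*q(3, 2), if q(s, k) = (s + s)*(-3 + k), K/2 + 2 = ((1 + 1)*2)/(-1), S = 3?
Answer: 432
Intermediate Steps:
R(A) = 3 + A (R(A) = A + 3 = 3 + A)
K = -12 (K = -4 + 2*(((1 + 1)*2)/(-1)) = -4 + 2*((2*2)*(-1)) = -4 + 2*(4*(-1)) = -4 + 2*(-4) = -4 - 8 = -12)
q(s, k) = 2*s*(-3 + k) (q(s, k) = (2*s)*(-3 + k) = 2*s*(-3 + k))
(K*R(3))*q(3, 2) = (-12*(3 + 3))*(2*3*(-3 + 2)) = (-12*6)*(2*3*(-1)) = -72*(-6) = 432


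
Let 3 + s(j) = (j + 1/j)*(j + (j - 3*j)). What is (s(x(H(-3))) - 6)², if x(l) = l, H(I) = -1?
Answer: 121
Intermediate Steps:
s(j) = -3 - j*(j + 1/j) (s(j) = -3 + (j + 1/j)*(j + (j - 3*j)) = -3 + (j + 1/j)*(j - 2*j) = -3 + (j + 1/j)*(-j) = -3 - j*(j + 1/j))
(s(x(H(-3))) - 6)² = ((-4 - 1*(-1)²) - 6)² = ((-4 - 1*1) - 6)² = ((-4 - 1) - 6)² = (-5 - 6)² = (-11)² = 121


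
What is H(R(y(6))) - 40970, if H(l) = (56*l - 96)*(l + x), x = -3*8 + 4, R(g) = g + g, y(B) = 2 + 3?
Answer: -45610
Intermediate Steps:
y(B) = 5
R(g) = 2*g
x = -20 (x = -24 + 4 = -20)
H(l) = (-96 + 56*l)*(-20 + l) (H(l) = (56*l - 96)*(l - 20) = (-96 + 56*l)*(-20 + l))
H(R(y(6))) - 40970 = (1920 - 2432*5 + 56*(2*5)²) - 40970 = (1920 - 1216*10 + 56*10²) - 40970 = (1920 - 12160 + 56*100) - 40970 = (1920 - 12160 + 5600) - 40970 = -4640 - 40970 = -45610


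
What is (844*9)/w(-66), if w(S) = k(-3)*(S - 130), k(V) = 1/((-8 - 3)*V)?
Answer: -62667/49 ≈ -1278.9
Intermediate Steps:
k(V) = -1/(11*V) (k(V) = 1/((-11)*V) = -1/(11*V))
w(S) = -130/33 + S/33 (w(S) = (-1/11/(-3))*(S - 130) = (-1/11*(-⅓))*(-130 + S) = (-130 + S)/33 = -130/33 + S/33)
(844*9)/w(-66) = (844*9)/(-130/33 + (1/33)*(-66)) = 7596/(-130/33 - 2) = 7596/(-196/33) = 7596*(-33/196) = -62667/49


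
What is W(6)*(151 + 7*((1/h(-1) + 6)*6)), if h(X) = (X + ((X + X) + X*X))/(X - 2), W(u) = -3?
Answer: -1398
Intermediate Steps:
h(X) = (X**2 + 3*X)/(-2 + X) (h(X) = (X + (2*X + X**2))/(-2 + X) = (X + (X**2 + 2*X))/(-2 + X) = (X**2 + 3*X)/(-2 + X))
W(6)*(151 + 7*((1/h(-1) + 6)*6)) = -3*(151 + 7*((1/(-(3 - 1)/(-2 - 1)) + 6)*6)) = -3*(151 + 7*((1/(-1*2/(-3)) + 6)*6)) = -3*(151 + 7*((1/(-1*(-1/3)*2) + 6)*6)) = -3*(151 + 7*((1/(2/3) + 6)*6)) = -3*(151 + 7*((3/2 + 6)*6)) = -3*(151 + 7*((15/2)*6)) = -3*(151 + 7*45) = -3*(151 + 315) = -3*466 = -1398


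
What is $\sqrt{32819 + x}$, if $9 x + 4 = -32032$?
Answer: $\frac{\sqrt{263335}}{3} \approx 171.05$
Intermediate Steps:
$x = - \frac{32036}{9}$ ($x = - \frac{4}{9} + \frac{1}{9} \left(-32032\right) = - \frac{4}{9} - \frac{32032}{9} = - \frac{32036}{9} \approx -3559.6$)
$\sqrt{32819 + x} = \sqrt{32819 - \frac{32036}{9}} = \sqrt{\frac{263335}{9}} = \frac{\sqrt{263335}}{3}$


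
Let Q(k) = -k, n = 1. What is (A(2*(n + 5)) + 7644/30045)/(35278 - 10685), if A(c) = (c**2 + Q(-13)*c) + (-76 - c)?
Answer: 2125728/246298895 ≈ 0.0086307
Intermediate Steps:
A(c) = -76 + c**2 + 12*c (A(c) = (c**2 + (-1*(-13))*c) + (-76 - c) = (c**2 + 13*c) + (-76 - c) = -76 + c**2 + 12*c)
(A(2*(n + 5)) + 7644/30045)/(35278 - 10685) = ((-76 + (2*(1 + 5))**2 + 12*(2*(1 + 5))) + 7644/30045)/(35278 - 10685) = ((-76 + (2*6)**2 + 12*(2*6)) + 7644*(1/30045))/24593 = ((-76 + 12**2 + 12*12) + 2548/10015)*(1/24593) = ((-76 + 144 + 144) + 2548/10015)*(1/24593) = (212 + 2548/10015)*(1/24593) = (2125728/10015)*(1/24593) = 2125728/246298895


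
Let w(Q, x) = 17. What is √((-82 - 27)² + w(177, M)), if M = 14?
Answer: 3*√1322 ≈ 109.08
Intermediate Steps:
√((-82 - 27)² + w(177, M)) = √((-82 - 27)² + 17) = √((-109)² + 17) = √(11881 + 17) = √11898 = 3*√1322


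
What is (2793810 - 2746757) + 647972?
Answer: 695025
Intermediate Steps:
(2793810 - 2746757) + 647972 = 47053 + 647972 = 695025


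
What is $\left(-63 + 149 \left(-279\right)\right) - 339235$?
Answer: $-380869$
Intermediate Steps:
$\left(-63 + 149 \left(-279\right)\right) - 339235 = \left(-63 - 41571\right) - 339235 = -41634 - 339235 = -380869$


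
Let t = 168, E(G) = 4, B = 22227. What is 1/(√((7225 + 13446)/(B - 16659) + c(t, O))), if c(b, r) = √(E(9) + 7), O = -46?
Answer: 8*√87/√(20671 + 5568*√11) ≈ 0.37718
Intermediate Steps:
c(b, r) = √11 (c(b, r) = √(4 + 7) = √11)
1/(√((7225 + 13446)/(B - 16659) + c(t, O))) = 1/(√((7225 + 13446)/(22227 - 16659) + √11)) = 1/(√(20671/5568 + √11)) = (20671/5568 + √11)^(-½)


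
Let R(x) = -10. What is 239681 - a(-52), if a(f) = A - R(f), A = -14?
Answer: 239685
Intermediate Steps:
a(f) = -4 (a(f) = -14 - 1*(-10) = -14 + 10 = -4)
239681 - a(-52) = 239681 - 1*(-4) = 239681 + 4 = 239685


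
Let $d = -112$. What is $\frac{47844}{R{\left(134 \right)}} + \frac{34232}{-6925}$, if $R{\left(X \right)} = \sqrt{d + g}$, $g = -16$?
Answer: $- \frac{34232}{6925} - \frac{11961 i \sqrt{2}}{4} \approx -4.9433 - 4228.9 i$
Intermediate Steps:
$R{\left(X \right)} = 8 i \sqrt{2}$ ($R{\left(X \right)} = \sqrt{-112 - 16} = \sqrt{-128} = 8 i \sqrt{2}$)
$\frac{47844}{R{\left(134 \right)}} + \frac{34232}{-6925} = \frac{47844}{8 i \sqrt{2}} + \frac{34232}{-6925} = 47844 \left(- \frac{i \sqrt{2}}{16}\right) + 34232 \left(- \frac{1}{6925}\right) = - \frac{11961 i \sqrt{2}}{4} - \frac{34232}{6925} = - \frac{34232}{6925} - \frac{11961 i \sqrt{2}}{4}$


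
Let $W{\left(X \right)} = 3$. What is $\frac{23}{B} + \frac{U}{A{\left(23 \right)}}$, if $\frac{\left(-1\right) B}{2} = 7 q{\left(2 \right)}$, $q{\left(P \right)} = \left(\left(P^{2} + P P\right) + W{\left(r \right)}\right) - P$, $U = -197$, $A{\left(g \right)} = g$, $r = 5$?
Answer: $- \frac{25351}{2898} \approx -8.7478$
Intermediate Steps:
$q{\left(P \right)} = 3 - P + 2 P^{2}$ ($q{\left(P \right)} = \left(\left(P^{2} + P P\right) + 3\right) - P = \left(\left(P^{2} + P^{2}\right) + 3\right) - P = \left(2 P^{2} + 3\right) - P = \left(3 + 2 P^{2}\right) - P = 3 - P + 2 P^{2}$)
$B = -126$ ($B = - 2 \cdot 7 \left(3 - 2 + 2 \cdot 2^{2}\right) = - 2 \cdot 7 \left(3 - 2 + 2 \cdot 4\right) = - 2 \cdot 7 \left(3 - 2 + 8\right) = - 2 \cdot 7 \cdot 9 = \left(-2\right) 63 = -126$)
$\frac{23}{B} + \frac{U}{A{\left(23 \right)}} = \frac{23}{-126} - \frac{197}{23} = 23 \left(- \frac{1}{126}\right) - \frac{197}{23} = - \frac{23}{126} - \frac{197}{23} = - \frac{25351}{2898}$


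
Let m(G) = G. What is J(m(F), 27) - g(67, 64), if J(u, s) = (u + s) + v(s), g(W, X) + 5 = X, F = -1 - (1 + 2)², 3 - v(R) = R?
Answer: -66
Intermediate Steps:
v(R) = 3 - R
F = -10 (F = -1 - 1*3² = -1 - 1*9 = -1 - 9 = -10)
g(W, X) = -5 + X
J(u, s) = 3 + u (J(u, s) = (u + s) + (3 - s) = (s + u) + (3 - s) = 3 + u)
J(m(F), 27) - g(67, 64) = (3 - 10) - (-5 + 64) = -7 - 1*59 = -7 - 59 = -66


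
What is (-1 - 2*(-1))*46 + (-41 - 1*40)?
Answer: -35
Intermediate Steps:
(-1 - 2*(-1))*46 + (-41 - 1*40) = (-1 + 2)*46 + (-41 - 40) = 1*46 - 81 = 46 - 81 = -35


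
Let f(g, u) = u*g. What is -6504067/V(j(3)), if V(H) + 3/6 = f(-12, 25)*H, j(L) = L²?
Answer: 13008134/5401 ≈ 2408.5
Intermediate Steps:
f(g, u) = g*u
V(H) = -½ - 300*H (V(H) = -½ + (-12*25)*H = -½ - 300*H)
-6504067/V(j(3)) = -6504067/(-½ - 300*3²) = -6504067/(-½ - 300*9) = -6504067/(-½ - 2700) = -6504067/(-5401/2) = -6504067*(-2/5401) = 13008134/5401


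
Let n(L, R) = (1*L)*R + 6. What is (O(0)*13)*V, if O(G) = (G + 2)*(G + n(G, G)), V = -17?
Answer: -2652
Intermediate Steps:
n(L, R) = 6 + L*R (n(L, R) = L*R + 6 = 6 + L*R)
O(G) = (2 + G)*(6 + G + G²) (O(G) = (G + 2)*(G + (6 + G*G)) = (2 + G)*(G + (6 + G²)) = (2 + G)*(6 + G + G²))
(O(0)*13)*V = ((12 + 0³ + 3*0² + 8*0)*13)*(-17) = ((12 + 0 + 3*0 + 0)*13)*(-17) = ((12 + 0 + 0 + 0)*13)*(-17) = (12*13)*(-17) = 156*(-17) = -2652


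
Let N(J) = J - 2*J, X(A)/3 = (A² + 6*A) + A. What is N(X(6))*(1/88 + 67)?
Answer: -689949/44 ≈ -15681.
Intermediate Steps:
X(A) = 3*A² + 21*A (X(A) = 3*((A² + 6*A) + A) = 3*(A² + 7*A) = 3*A² + 21*A)
N(J) = -J
N(X(6))*(1/88 + 67) = (-3*6*(7 + 6))*(1/88 + 67) = (-3*6*13)*(1/88 + 67) = -1*234*(5897/88) = -234*5897/88 = -689949/44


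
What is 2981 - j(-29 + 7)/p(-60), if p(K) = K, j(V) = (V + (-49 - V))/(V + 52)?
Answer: 5365751/1800 ≈ 2981.0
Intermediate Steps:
j(V) = -49/(52 + V)
2981 - j(-29 + 7)/p(-60) = 2981 - (-49/(52 + (-29 + 7)))/(-60) = 2981 - (-49/(52 - 22))*(-1)/60 = 2981 - (-49/30)*(-1)/60 = 2981 - (-49*1/30)*(-1)/60 = 2981 - (-49)*(-1)/(30*60) = 2981 - 1*49/1800 = 2981 - 49/1800 = 5365751/1800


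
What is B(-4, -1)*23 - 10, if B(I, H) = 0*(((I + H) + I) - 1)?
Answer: -10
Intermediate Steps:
B(I, H) = 0 (B(I, H) = 0*(((H + I) + I) - 1) = 0*((H + 2*I) - 1) = 0*(-1 + H + 2*I) = 0)
B(-4, -1)*23 - 10 = 0*23 - 10 = 0 - 10 = -10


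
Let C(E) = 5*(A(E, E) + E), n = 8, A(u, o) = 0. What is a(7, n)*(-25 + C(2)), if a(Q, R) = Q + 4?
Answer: -165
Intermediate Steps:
C(E) = 5*E (C(E) = 5*(0 + E) = 5*E)
a(Q, R) = 4 + Q
a(7, n)*(-25 + C(2)) = (4 + 7)*(-25 + 5*2) = 11*(-25 + 10) = 11*(-15) = -165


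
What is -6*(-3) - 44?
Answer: -26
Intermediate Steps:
-6*(-3) - 44 = 18 - 44 = -26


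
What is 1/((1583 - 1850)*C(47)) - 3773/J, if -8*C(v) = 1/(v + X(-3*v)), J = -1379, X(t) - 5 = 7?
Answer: 236897/52599 ≈ 4.5038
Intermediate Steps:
X(t) = 12 (X(t) = 5 + 7 = 12)
C(v) = -1/(8*(12 + v)) (C(v) = -1/(8*(v + 12)) = -1/(8*(12 + v)))
1/((1583 - 1850)*C(47)) - 3773/J = 1/((1583 - 1850)*((-1/(96 + 8*47)))) - 3773/(-1379) = 1/((-267)*((-1/(96 + 376)))) - 3773*(-1/1379) = -1/(267*((-1/472))) + 539/197 = -1/(267*((-1*1/472))) + 539/197 = -1/(267*(-1/472)) + 539/197 = -1/267*(-472) + 539/197 = 472/267 + 539/197 = 236897/52599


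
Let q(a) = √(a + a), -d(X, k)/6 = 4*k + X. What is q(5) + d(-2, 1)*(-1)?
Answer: 12 + √10 ≈ 15.162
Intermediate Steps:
d(X, k) = -24*k - 6*X (d(X, k) = -6*(4*k + X) = -6*(X + 4*k) = -24*k - 6*X)
q(a) = √2*√a (q(a) = √(2*a) = √2*√a)
q(5) + d(-2, 1)*(-1) = √2*√5 + (-24*1 - 6*(-2))*(-1) = √10 + (-24 + 12)*(-1) = √10 - 12*(-1) = √10 + 12 = 12 + √10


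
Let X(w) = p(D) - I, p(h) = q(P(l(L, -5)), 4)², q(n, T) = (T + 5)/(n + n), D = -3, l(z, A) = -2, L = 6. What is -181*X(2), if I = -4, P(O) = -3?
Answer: -4525/4 ≈ -1131.3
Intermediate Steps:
q(n, T) = (5 + T)/(2*n) (q(n, T) = (5 + T)/((2*n)) = (5 + T)*(1/(2*n)) = (5 + T)/(2*n))
p(h) = 9/4 (p(h) = ((½)*(5 + 4)/(-3))² = ((½)*(-⅓)*9)² = (-3/2)² = 9/4)
X(w) = 25/4 (X(w) = 9/4 - 1*(-4) = 9/4 + 4 = 25/4)
-181*X(2) = -181*25/4 = -4525/4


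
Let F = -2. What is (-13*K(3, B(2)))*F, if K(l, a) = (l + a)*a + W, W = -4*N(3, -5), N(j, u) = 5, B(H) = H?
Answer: -260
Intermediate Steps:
W = -20 (W = -4*5 = -20)
K(l, a) = -20 + a*(a + l) (K(l, a) = (l + a)*a - 20 = (a + l)*a - 20 = a*(a + l) - 20 = -20 + a*(a + l))
(-13*K(3, B(2)))*F = -13*(-20 + 2**2 + 2*3)*(-2) = -13*(-20 + 4 + 6)*(-2) = -13*(-10)*(-2) = 130*(-2) = -260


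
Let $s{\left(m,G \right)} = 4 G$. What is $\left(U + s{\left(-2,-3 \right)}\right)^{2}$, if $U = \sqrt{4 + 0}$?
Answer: $100$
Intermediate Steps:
$U = 2$ ($U = \sqrt{4} = 2$)
$\left(U + s{\left(-2,-3 \right)}\right)^{2} = \left(2 + 4 \left(-3\right)\right)^{2} = \left(2 - 12\right)^{2} = \left(-10\right)^{2} = 100$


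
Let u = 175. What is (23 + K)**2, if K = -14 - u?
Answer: 27556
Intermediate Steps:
K = -189 (K = -14 - 1*175 = -14 - 175 = -189)
(23 + K)**2 = (23 - 189)**2 = (-166)**2 = 27556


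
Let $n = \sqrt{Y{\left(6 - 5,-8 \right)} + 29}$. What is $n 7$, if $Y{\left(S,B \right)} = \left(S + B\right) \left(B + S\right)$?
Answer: $7 \sqrt{78} \approx 61.822$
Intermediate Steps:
$Y{\left(S,B \right)} = \left(B + S\right)^{2}$ ($Y{\left(S,B \right)} = \left(B + S\right) \left(B + S\right) = \left(B + S\right)^{2}$)
$n = \sqrt{78}$ ($n = \sqrt{\left(-8 + \left(6 - 5\right)\right)^{2} + 29} = \sqrt{\left(-8 + 1\right)^{2} + 29} = \sqrt{\left(-7\right)^{2} + 29} = \sqrt{49 + 29} = \sqrt{78} \approx 8.8318$)
$n 7 = \sqrt{78} \cdot 7 = 7 \sqrt{78}$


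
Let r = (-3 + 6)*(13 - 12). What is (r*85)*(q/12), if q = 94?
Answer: 3995/2 ≈ 1997.5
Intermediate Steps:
r = 3 (r = 3*1 = 3)
(r*85)*(q/12) = (3*85)*(94/12) = 255*(94*(1/12)) = 255*(47/6) = 3995/2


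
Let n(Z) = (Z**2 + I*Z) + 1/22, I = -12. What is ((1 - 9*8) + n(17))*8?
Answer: 1236/11 ≈ 112.36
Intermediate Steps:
n(Z) = 1/22 + Z**2 - 12*Z (n(Z) = (Z**2 - 12*Z) + 1/22 = 1/22 + Z**2 - 12*Z)
((1 - 9*8) + n(17))*8 = ((1 - 9*8) + (1/22 + 17**2 - 12*17))*8 = ((1 - 72) + (1/22 + 289 - 204))*8 = (-71 + 1871/22)*8 = (309/22)*8 = 1236/11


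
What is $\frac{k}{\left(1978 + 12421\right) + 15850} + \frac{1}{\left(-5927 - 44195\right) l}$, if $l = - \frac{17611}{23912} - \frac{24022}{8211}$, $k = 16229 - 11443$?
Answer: $\frac{12320483699412442}{77866585683335595} \approx 0.15823$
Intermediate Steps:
$k = 4786$ ($k = 16229 - 11443 = 4786$)
$l = - \frac{102716855}{28048776}$ ($l = \left(-17611\right) \frac{1}{23912} - \frac{24022}{8211} = - \frac{17611}{23912} - \frac{24022}{8211} = - \frac{102716855}{28048776} \approx -3.6621$)
$\frac{k}{\left(1978 + 12421\right) + 15850} + \frac{1}{\left(-5927 - 44195\right) l} = \frac{4786}{\left(1978 + 12421\right) + 15850} + \frac{1}{\left(-5927 - 44195\right) \left(- \frac{102716855}{28048776}\right)} = \frac{4786}{14399 + 15850} + \frac{1}{-50122} \left(- \frac{28048776}{102716855}\right) = \frac{4786}{30249} - - \frac{14024388}{2574187103155} = 4786 \cdot \frac{1}{30249} + \frac{14024388}{2574187103155} = \frac{4786}{30249} + \frac{14024388}{2574187103155} = \frac{12320483699412442}{77866585683335595}$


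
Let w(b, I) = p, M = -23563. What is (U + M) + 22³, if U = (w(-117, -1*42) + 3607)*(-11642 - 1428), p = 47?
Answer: -47770695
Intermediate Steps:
w(b, I) = 47
U = -47757780 (U = (47 + 3607)*(-11642 - 1428) = 3654*(-13070) = -47757780)
(U + M) + 22³ = (-47757780 - 23563) + 22³ = -47781343 + 10648 = -47770695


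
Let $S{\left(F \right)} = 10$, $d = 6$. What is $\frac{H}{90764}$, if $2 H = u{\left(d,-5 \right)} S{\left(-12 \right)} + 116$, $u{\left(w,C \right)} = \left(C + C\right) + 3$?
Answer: $\frac{23}{90764} \approx 0.0002534$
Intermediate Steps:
$u{\left(w,C \right)} = 3 + 2 C$ ($u{\left(w,C \right)} = 2 C + 3 = 3 + 2 C$)
$H = 23$ ($H = \frac{\left(3 + 2 \left(-5\right)\right) 10 + 116}{2} = \frac{\left(3 - 10\right) 10 + 116}{2} = \frac{\left(-7\right) 10 + 116}{2} = \frac{-70 + 116}{2} = \frac{1}{2} \cdot 46 = 23$)
$\frac{H}{90764} = \frac{23}{90764}$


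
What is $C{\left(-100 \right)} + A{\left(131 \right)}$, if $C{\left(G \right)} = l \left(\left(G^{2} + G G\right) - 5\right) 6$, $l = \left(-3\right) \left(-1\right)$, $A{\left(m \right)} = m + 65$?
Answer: $360106$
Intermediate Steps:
$A{\left(m \right)} = 65 + m$
$l = 3$
$C{\left(G \right)} = -90 + 36 G^{2}$ ($C{\left(G \right)} = 3 \left(\left(G^{2} + G G\right) - 5\right) 6 = 3 \left(\left(G^{2} + G^{2}\right) - 5\right) 6 = 3 \left(2 G^{2} - 5\right) 6 = 3 \left(-5 + 2 G^{2}\right) 6 = \left(-15 + 6 G^{2}\right) 6 = -90 + 36 G^{2}$)
$C{\left(-100 \right)} + A{\left(131 \right)} = \left(-90 + 36 \left(-100\right)^{2}\right) + \left(65 + 131\right) = \left(-90 + 36 \cdot 10000\right) + 196 = \left(-90 + 360000\right) + 196 = 359910 + 196 = 360106$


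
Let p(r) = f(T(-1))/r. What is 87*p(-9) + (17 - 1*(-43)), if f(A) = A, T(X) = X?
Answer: 209/3 ≈ 69.667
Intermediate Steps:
p(r) = -1/r
87*p(-9) + (17 - 1*(-43)) = 87*(-1/(-9)) + (17 - 1*(-43)) = 87*(-1*(-⅑)) + (17 + 43) = 87*(⅑) + 60 = 29/3 + 60 = 209/3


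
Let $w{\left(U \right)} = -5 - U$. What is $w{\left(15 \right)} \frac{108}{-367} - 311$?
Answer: $- \frac{111977}{367} \approx -305.11$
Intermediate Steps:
$w{\left(15 \right)} \frac{108}{-367} - 311 = \left(-5 - 15\right) \frac{108}{-367} - 311 = \left(-5 - 15\right) 108 \left(- \frac{1}{367}\right) - 311 = \left(-20\right) \left(- \frac{108}{367}\right) - 311 = \frac{2160}{367} - 311 = - \frac{111977}{367}$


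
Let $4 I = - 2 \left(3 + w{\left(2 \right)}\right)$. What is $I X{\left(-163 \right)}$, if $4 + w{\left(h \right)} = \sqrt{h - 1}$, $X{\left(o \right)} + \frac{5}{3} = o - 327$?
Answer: $0$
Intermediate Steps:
$X{\left(o \right)} = - \frac{986}{3} + o$ ($X{\left(o \right)} = - \frac{5}{3} + \left(o - 327\right) = - \frac{5}{3} + \left(-327 + o\right) = - \frac{986}{3} + o$)
$w{\left(h \right)} = -4 + \sqrt{-1 + h}$ ($w{\left(h \right)} = -4 + \sqrt{h - 1} = -4 + \sqrt{-1 + h}$)
$I = 0$ ($I = \frac{\left(-2\right) \left(3 - \left(4 - \sqrt{-1 + 2}\right)\right)}{4} = \frac{\left(-2\right) \left(3 - \left(4 - \sqrt{1}\right)\right)}{4} = \frac{\left(-2\right) \left(3 + \left(-4 + 1\right)\right)}{4} = \frac{\left(-2\right) \left(3 - 3\right)}{4} = \frac{\left(-2\right) 0}{4} = \frac{1}{4} \cdot 0 = 0$)
$I X{\left(-163 \right)} = 0 \left(- \frac{986}{3} - 163\right) = 0 \left(- \frac{1475}{3}\right) = 0$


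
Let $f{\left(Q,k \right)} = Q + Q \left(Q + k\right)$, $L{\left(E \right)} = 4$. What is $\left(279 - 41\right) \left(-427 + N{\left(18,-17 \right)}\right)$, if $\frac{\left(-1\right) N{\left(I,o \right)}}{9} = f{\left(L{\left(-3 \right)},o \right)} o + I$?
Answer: $-1888054$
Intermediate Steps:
$N{\left(I,o \right)} = - 9 I - 9 o \left(20 + 4 o\right)$ ($N{\left(I,o \right)} = - 9 \left(4 \left(1 + 4 + o\right) o + I\right) = - 9 \left(4 \left(5 + o\right) o + I\right) = - 9 \left(\left(20 + 4 o\right) o + I\right) = - 9 \left(o \left(20 + 4 o\right) + I\right) = - 9 \left(I + o \left(20 + 4 o\right)\right) = - 9 I - 9 o \left(20 + 4 o\right)$)
$\left(279 - 41\right) \left(-427 + N{\left(18,-17 \right)}\right) = \left(279 - 41\right) \left(-427 - \left(162 - 612 \left(5 - 17\right)\right)\right) = 238 \left(-427 - \left(162 - -7344\right)\right) = 238 \left(-427 - 7506\right) = 238 \left(-7933\right) = -1888054$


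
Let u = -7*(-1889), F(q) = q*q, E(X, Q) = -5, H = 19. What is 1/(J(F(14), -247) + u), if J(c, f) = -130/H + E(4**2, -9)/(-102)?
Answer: 1938/25613009 ≈ 7.5665e-5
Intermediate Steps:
F(q) = q**2
u = 13223
J(c, f) = -13165/1938 (J(c, f) = -130/19 - 5/(-102) = -130*1/19 - 5*(-1/102) = -130/19 + 5/102 = -13165/1938)
1/(J(F(14), -247) + u) = 1/(-13165/1938 + 13223) = 1/(25613009/1938) = 1938/25613009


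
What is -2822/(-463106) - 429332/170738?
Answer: -49586100639/19767448057 ≈ -2.5085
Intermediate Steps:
-2822/(-463106) - 429332/170738 = -2822*(-1/463106) - 429332*1/170738 = 1411/231553 - 214666/85369 = -49586100639/19767448057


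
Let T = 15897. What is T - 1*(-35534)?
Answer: 51431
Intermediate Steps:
T - 1*(-35534) = 15897 - 1*(-35534) = 15897 + 35534 = 51431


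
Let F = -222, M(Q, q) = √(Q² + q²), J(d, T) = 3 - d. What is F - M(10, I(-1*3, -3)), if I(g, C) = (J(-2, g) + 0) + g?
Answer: -222 - 2*√26 ≈ -232.20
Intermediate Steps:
I(g, C) = 5 + g (I(g, C) = ((3 - 1*(-2)) + 0) + g = ((3 + 2) + 0) + g = (5 + 0) + g = 5 + g)
F - M(10, I(-1*3, -3)) = -222 - √(10² + (5 - 1*3)²) = -222 - √(100 + (5 - 3)²) = -222 - √(100 + 2²) = -222 - √(100 + 4) = -222 - √104 = -222 - 2*√26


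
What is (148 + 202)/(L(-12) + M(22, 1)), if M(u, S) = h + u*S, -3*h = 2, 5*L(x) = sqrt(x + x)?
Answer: 210000/12827 - 7875*I*sqrt(6)/25654 ≈ 16.372 - 0.75192*I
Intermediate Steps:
L(x) = sqrt(2)*sqrt(x)/5 (L(x) = sqrt(x + x)/5 = sqrt(2*x)/5 = (sqrt(2)*sqrt(x))/5 = sqrt(2)*sqrt(x)/5)
h = -2/3 (h = -1/3*2 = -2/3 ≈ -0.66667)
M(u, S) = -2/3 + S*u (M(u, S) = -2/3 + u*S = -2/3 + S*u)
(148 + 202)/(L(-12) + M(22, 1)) = (148 + 202)/(sqrt(2)*sqrt(-12)/5 + (-2/3 + 1*22)) = 350/(sqrt(2)*(2*I*sqrt(3))/5 + (-2/3 + 22)) = 350/(2*I*sqrt(6)/5 + 64/3) = 350/(64/3 + 2*I*sqrt(6)/5)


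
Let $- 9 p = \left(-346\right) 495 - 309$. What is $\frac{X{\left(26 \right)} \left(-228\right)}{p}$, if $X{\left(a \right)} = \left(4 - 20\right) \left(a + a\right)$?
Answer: $\frac{569088}{57193} \approx 9.9503$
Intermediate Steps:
$X{\left(a \right)} = - 32 a$ ($X{\left(a \right)} = - 16 \cdot 2 a = - 32 a$)
$p = \frac{57193}{3}$ ($p = - \frac{\left(-346\right) 495 - 309}{9} = - \frac{-171270 - 309}{9} = \left(- \frac{1}{9}\right) \left(-171579\right) = \frac{57193}{3} \approx 19064.0$)
$\frac{X{\left(26 \right)} \left(-228\right)}{p} = \frac{\left(-32\right) 26 \left(-228\right)}{\frac{57193}{3}} = \left(-832\right) \left(-228\right) \frac{3}{57193} = 189696 \cdot \frac{3}{57193} = \frac{569088}{57193}$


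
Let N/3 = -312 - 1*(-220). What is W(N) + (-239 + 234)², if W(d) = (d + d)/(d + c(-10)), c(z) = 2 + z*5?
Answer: 721/27 ≈ 26.704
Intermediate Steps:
c(z) = 2 + 5*z
N = -276 (N = 3*(-312 - 1*(-220)) = 3*(-312 + 220) = 3*(-92) = -276)
W(d) = 2*d/(-48 + d) (W(d) = (d + d)/(d + (2 + 5*(-10))) = (2*d)/(d + (2 - 50)) = (2*d)/(d - 48) = (2*d)/(-48 + d) = 2*d/(-48 + d))
W(N) + (-239 + 234)² = 2*(-276)/(-48 - 276) + (-239 + 234)² = 2*(-276)/(-324) + (-5)² = 2*(-276)*(-1/324) + 25 = 46/27 + 25 = 721/27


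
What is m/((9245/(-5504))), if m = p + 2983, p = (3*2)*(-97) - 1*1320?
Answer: -138368/215 ≈ -643.57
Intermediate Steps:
p = -1902 (p = 6*(-97) - 1320 = -582 - 1320 = -1902)
m = 1081 (m = -1902 + 2983 = 1081)
m/((9245/(-5504))) = 1081/((9245/(-5504))) = 1081/((9245*(-1/5504))) = 1081/(-215/128) = 1081*(-128/215) = -138368/215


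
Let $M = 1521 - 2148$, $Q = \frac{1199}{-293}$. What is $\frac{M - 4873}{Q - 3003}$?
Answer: $\frac{73250}{40049} \approx 1.829$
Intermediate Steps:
$Q = - \frac{1199}{293}$ ($Q = 1199 \left(- \frac{1}{293}\right) = - \frac{1199}{293} \approx -4.0921$)
$M = -627$
$\frac{M - 4873}{Q - 3003} = \frac{-627 - 4873}{- \frac{1199}{293} - 3003} = - \frac{5500}{- \frac{881078}{293}} = \left(-5500\right) \left(- \frac{293}{881078}\right) = \frac{73250}{40049}$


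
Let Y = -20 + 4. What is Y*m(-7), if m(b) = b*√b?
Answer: 112*I*√7 ≈ 296.32*I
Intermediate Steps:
m(b) = b^(3/2)
Y = -16
Y*m(-7) = -(-112)*I*√7 = 112*I*√7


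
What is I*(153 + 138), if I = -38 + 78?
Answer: 11640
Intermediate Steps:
I = 40
I*(153 + 138) = 40*(153 + 138) = 40*291 = 11640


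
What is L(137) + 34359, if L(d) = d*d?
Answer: 53128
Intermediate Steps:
L(d) = d²
L(137) + 34359 = 137² + 34359 = 18769 + 34359 = 53128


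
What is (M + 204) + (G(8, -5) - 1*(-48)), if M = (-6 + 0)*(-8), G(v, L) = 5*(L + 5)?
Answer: 300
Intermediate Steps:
G(v, L) = 25 + 5*L (G(v, L) = 5*(5 + L) = 25 + 5*L)
M = 48 (M = -6*(-8) = 48)
(M + 204) + (G(8, -5) - 1*(-48)) = (48 + 204) + ((25 + 5*(-5)) - 1*(-48)) = 252 + ((25 - 25) + 48) = 252 + (0 + 48) = 252 + 48 = 300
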